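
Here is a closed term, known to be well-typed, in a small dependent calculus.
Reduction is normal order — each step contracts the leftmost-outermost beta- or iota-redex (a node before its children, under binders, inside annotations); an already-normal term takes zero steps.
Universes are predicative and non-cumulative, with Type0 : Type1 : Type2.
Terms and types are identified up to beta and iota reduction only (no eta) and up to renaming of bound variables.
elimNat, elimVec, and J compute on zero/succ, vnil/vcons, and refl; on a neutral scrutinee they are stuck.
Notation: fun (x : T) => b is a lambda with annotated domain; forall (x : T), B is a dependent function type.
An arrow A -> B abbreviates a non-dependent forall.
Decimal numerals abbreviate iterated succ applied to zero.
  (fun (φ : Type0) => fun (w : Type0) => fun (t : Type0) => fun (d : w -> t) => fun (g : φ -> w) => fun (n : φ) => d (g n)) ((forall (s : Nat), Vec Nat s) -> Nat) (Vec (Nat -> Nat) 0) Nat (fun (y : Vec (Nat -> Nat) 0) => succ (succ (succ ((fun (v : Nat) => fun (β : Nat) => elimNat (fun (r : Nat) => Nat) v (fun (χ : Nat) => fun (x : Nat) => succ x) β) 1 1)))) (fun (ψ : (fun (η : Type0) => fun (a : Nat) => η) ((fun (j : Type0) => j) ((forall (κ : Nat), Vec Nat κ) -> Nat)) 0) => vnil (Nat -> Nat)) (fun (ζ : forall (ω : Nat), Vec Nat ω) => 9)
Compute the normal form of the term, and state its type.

resulting normal form:
  5
type:
  Nat
observation: the term reaches its normal form after 13 normal-order steps.


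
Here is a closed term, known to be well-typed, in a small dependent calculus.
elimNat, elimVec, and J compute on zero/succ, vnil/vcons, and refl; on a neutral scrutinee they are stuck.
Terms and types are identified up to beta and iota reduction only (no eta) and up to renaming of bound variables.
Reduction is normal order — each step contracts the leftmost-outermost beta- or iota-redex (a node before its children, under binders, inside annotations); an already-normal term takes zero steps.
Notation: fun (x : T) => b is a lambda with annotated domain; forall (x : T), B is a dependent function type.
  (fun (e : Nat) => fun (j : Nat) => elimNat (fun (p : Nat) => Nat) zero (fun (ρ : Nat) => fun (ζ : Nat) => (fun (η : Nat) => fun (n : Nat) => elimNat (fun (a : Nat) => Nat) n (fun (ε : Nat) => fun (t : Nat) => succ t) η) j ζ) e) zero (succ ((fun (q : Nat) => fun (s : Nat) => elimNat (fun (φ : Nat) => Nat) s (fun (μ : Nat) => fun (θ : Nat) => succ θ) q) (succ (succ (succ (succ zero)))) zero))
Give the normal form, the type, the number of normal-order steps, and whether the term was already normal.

reduced normal form:
  zero
inferred type:
  Nat
normal-order step count: 3
already normal: no
first contracted redex: a beta-redex


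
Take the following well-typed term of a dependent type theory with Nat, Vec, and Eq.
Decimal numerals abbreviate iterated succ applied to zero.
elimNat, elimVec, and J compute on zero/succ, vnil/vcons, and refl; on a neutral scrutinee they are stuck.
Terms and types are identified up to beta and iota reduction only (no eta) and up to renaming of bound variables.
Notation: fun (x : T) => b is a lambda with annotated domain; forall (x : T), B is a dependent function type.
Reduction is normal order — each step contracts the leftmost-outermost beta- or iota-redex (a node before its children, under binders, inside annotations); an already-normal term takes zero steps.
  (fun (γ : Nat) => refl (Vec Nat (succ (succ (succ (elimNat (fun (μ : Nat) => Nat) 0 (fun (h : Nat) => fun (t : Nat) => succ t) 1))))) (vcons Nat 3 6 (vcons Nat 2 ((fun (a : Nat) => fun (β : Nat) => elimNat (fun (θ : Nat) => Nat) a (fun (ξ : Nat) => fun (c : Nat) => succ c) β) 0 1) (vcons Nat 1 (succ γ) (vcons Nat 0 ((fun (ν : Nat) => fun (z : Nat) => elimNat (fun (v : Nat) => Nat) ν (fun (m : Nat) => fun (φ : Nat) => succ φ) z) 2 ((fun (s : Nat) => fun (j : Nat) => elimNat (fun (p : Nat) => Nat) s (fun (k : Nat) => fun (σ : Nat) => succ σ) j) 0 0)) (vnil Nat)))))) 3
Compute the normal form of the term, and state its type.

normal form:
  refl (Vec Nat 4) (vcons Nat 3 6 (vcons Nat 2 1 (vcons Nat 1 4 (vcons Nat 0 2 (vnil Nat)))))
the term's type:
  Eq (Vec Nat 4) (vcons Nat 3 6 (vcons Nat 2 1 (vcons Nat 1 4 (vcons Nat 0 2 (vnil Nat))))) (vcons Nat 3 6 (vcons Nat 2 1 (vcons Nat 1 4 (vcons Nat 0 2 (vnil Nat)))))


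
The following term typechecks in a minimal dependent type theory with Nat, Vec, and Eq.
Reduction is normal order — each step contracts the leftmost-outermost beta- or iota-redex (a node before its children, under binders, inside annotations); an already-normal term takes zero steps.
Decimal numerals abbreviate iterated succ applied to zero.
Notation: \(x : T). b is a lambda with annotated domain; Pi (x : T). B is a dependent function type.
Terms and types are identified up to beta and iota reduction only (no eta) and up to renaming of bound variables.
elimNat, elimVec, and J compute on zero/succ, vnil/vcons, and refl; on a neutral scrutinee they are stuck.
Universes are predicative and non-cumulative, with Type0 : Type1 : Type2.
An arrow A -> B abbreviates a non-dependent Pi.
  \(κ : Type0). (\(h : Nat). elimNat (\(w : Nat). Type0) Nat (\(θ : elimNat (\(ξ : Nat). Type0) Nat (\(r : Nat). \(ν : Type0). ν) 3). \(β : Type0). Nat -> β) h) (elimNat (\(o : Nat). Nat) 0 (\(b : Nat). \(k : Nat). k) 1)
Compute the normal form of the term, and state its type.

reduced normal form:
  \(κ : Type0). Nat
type:
  Type0 -> Type0


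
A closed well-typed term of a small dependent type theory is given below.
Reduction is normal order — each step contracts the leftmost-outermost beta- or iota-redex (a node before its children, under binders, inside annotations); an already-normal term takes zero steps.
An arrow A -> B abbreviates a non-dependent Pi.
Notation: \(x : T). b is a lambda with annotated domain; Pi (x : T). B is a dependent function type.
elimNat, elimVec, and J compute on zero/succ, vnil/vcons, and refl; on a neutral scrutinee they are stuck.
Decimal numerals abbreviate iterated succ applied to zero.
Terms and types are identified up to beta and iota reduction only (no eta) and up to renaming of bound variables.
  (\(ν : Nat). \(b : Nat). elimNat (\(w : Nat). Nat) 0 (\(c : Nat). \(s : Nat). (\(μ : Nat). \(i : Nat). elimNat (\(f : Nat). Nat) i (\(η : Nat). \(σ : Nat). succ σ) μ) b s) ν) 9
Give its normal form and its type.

reduced normal form:
  \(ν : Nat). elimNat (\(b : Nat). Nat) (elimNat (\(w : Nat). Nat) (elimNat (\(c : Nat). Nat) (elimNat (\(s : Nat). Nat) (elimNat (\(μ : Nat). Nat) (elimNat (\(i : Nat). Nat) (elimNat (\(f : Nat). Nat) (elimNat (\(η : Nat). Nat) (elimNat (\(σ : Nat). Nat) 0 (\(y : Nat). \(g : Nat). succ g) ν) (\(ζ : Nat). \(ξ : Nat). succ ξ) ν) (\(ρ : Nat). \(q : Nat). succ q) ν) (\(k : Nat). \(θ : Nat). succ θ) ν) (\(p : Nat). \(φ : Nat). succ φ) ν) (\(x : Nat). \(κ : Nat). succ κ) ν) (\(ω : Nat). \(u : Nat). succ u) ν) (\(ε : Nat). \(o : Nat). succ o) ν) (\(e : Nat). \(α : Nat). succ α) ν
the term's type:
  Nat -> Nat


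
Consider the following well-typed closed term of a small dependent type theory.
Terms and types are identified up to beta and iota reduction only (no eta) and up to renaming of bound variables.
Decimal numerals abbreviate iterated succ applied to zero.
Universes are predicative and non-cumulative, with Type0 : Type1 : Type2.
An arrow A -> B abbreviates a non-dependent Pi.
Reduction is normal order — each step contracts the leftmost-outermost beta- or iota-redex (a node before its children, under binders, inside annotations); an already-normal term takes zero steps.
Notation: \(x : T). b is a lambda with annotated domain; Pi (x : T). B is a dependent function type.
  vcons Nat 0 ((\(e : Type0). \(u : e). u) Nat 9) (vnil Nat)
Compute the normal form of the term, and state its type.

resulting normal form:
  vcons Nat 0 9 (vnil Nat)
the term's type:
  Vec Nat 1


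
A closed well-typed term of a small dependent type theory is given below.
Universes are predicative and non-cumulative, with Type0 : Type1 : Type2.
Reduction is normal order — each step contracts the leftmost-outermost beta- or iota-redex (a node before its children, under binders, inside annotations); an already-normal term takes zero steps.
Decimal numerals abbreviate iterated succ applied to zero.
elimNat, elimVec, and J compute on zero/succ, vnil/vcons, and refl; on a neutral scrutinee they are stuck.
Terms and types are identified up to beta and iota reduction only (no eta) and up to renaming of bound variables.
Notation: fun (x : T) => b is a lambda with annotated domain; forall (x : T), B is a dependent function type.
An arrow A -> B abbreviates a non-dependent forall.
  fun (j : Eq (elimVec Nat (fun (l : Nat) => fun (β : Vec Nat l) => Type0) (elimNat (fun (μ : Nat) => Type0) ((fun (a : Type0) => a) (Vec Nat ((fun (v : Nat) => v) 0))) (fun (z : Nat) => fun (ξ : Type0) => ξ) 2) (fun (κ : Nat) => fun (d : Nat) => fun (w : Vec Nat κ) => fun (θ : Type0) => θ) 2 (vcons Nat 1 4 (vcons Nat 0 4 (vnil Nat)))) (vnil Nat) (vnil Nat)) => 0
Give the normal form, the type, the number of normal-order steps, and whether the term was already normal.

normal form:
  fun (j : Eq (Vec Nat 0) (vnil Nat) (vnil Nat)) => 0
inferred type:
  Eq (Vec Nat 0) (vnil Nat) (vnil Nat) -> Nat
reduction steps (normal order): 20
already normal: no
first contracted redex: an elimVec iota-redex


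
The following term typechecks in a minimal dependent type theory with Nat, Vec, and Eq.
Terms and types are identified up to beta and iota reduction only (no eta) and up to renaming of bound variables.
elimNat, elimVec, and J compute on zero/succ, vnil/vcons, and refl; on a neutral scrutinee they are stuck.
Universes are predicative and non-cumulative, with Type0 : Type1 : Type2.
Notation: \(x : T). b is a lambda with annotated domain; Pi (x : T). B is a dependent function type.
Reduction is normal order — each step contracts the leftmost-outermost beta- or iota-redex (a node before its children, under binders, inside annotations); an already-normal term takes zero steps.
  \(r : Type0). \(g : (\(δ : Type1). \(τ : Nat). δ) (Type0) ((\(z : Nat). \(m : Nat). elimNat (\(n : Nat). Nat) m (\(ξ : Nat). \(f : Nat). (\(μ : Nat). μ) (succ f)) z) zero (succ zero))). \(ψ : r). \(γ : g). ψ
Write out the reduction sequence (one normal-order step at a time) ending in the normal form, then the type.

normal-order reduction:
  \(r : Type0). \(g : (\(δ : Type1). \(τ : Nat). δ) (Type0) ((\(z : Nat). \(m : Nat). elimNat (\(n : Nat). Nat) m (\(ξ : Nat). \(f : Nat). (\(μ : Nat). μ) (succ f)) z) zero (succ zero))). \(ψ : r). \(γ : g). ψ
  ~> \(r : Type0). \(g : (\(δ : Nat). Type0) ((\(τ : Nat). \(z : Nat). elimNat (\(m : Nat). Nat) z (\(n : Nat). \(ξ : Nat). (\(f : Nat). f) (succ ξ)) τ) zero (succ zero))). \(μ : r). \(ψ : g). μ
  ~> \(r : Type0). \(g : Type0). \(δ : r). \(τ : g). δ
type:
  Pi (r : Type0). Pi (g : Type0). Pi (δ : r). Pi (τ : g). r


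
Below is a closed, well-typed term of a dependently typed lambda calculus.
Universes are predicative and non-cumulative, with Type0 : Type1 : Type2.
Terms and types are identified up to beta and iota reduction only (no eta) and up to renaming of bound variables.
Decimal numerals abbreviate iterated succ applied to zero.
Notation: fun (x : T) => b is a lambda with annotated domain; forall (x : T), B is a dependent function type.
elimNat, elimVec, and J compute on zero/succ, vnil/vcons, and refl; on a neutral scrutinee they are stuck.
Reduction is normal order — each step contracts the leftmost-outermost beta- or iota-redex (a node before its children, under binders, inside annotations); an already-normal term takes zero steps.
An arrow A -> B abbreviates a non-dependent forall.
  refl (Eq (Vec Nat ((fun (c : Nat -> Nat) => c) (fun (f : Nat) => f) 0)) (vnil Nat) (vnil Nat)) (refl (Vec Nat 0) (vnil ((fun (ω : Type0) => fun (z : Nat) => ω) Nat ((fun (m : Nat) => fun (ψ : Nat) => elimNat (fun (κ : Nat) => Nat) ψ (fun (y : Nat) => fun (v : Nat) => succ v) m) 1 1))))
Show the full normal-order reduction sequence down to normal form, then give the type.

normal-order reduction sequence:
  refl (Eq (Vec Nat ((fun (c : Nat -> Nat) => c) (fun (f : Nat) => f) 0)) (vnil Nat) (vnil Nat)) (refl (Vec Nat 0) (vnil ((fun (ω : Type0) => fun (z : Nat) => ω) Nat ((fun (m : Nat) => fun (ψ : Nat) => elimNat (fun (κ : Nat) => Nat) ψ (fun (y : Nat) => fun (v : Nat) => succ v) m) 1 1))))
  ~> refl (Eq (Vec Nat ((fun (c : Nat) => c) 0)) (vnil Nat) (vnil Nat)) (refl (Vec Nat 0) (vnil ((fun (f : Type0) => fun (ω : Nat) => f) Nat ((fun (z : Nat) => fun (m : Nat) => elimNat (fun (ψ : Nat) => Nat) m (fun (κ : Nat) => fun (y : Nat) => succ y) z) 1 1))))
  ~> refl (Eq (Vec Nat 0) (vnil Nat) (vnil Nat)) (refl (Vec Nat 0) (vnil ((fun (c : Type0) => fun (f : Nat) => c) Nat ((fun (ω : Nat) => fun (z : Nat) => elimNat (fun (m : Nat) => Nat) z (fun (ψ : Nat) => fun (κ : Nat) => succ κ) ω) 1 1))))
  ~> refl (Eq (Vec Nat 0) (vnil Nat) (vnil Nat)) (refl (Vec Nat 0) (vnil ((fun (c : Nat) => Nat) ((fun (f : Nat) => fun (ω : Nat) => elimNat (fun (z : Nat) => Nat) ω (fun (m : Nat) => fun (ψ : Nat) => succ ψ) f) 1 1))))
  ~> refl (Eq (Vec Nat 0) (vnil Nat) (vnil Nat)) (refl (Vec Nat 0) (vnil Nat))
inferred type:
  Eq (Eq (Vec Nat 0) (vnil Nat) (vnil Nat)) (refl (Vec Nat 0) (vnil Nat)) (refl (Vec Nat 0) (vnil Nat))


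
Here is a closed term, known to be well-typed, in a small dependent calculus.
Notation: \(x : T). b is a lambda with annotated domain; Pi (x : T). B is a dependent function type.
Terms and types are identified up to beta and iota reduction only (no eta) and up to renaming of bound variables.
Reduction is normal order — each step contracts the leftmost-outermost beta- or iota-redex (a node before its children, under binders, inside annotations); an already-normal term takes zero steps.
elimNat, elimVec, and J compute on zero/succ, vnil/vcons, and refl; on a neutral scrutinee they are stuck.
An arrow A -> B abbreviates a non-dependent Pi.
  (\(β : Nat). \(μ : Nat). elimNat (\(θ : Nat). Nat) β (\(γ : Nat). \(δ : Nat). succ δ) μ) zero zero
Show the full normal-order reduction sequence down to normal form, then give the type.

reduction (normal order):
  (\(β : Nat). \(μ : Nat). elimNat (\(θ : Nat). Nat) β (\(γ : Nat). \(δ : Nat). succ δ) μ) zero zero
  ~> (\(β : Nat). elimNat (\(μ : Nat). Nat) zero (\(θ : Nat). \(γ : Nat). succ γ) β) zero
  ~> elimNat (\(β : Nat). Nat) zero (\(μ : Nat). \(θ : Nat). succ θ) zero
  ~> zero
type:
  Nat


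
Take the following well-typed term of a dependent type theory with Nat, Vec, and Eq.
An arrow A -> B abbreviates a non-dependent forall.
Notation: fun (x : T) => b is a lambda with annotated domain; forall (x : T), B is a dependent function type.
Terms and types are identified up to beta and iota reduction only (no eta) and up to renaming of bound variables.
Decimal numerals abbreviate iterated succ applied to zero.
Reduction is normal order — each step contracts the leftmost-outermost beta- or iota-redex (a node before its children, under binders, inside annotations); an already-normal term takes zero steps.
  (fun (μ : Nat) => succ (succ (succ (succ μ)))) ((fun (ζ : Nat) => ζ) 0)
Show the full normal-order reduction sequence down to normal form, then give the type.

normal-order reduction sequence:
  (fun (μ : Nat) => succ (succ (succ (succ μ)))) ((fun (ζ : Nat) => ζ) 0)
  ~> succ (succ (succ (succ ((fun (μ : Nat) => μ) 0))))
  ~> 4
inferred type:
  Nat


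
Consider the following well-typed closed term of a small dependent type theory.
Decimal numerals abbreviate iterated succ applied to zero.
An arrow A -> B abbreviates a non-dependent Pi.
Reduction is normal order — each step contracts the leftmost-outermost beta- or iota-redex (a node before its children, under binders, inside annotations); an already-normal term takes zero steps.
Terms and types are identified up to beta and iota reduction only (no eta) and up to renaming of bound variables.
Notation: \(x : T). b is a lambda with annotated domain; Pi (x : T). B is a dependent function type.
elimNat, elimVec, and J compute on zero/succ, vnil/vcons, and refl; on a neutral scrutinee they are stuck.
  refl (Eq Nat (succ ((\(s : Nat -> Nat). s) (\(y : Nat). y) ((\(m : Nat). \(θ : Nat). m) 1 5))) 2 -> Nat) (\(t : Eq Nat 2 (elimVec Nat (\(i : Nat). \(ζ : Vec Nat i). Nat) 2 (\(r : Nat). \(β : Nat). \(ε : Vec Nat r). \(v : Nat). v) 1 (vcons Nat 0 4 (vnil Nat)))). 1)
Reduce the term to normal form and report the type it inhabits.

reduced normal form:
  refl (Eq Nat 2 2 -> Nat) (\(s : Eq Nat 2 2). 1)
inferred type:
  Eq (Eq Nat 2 2 -> Nat) (\(s : Eq Nat 2 2). 1) (\(y : Eq Nat 2 2). 1)
observation: 10 normal-order steps separate the term from its normal form.


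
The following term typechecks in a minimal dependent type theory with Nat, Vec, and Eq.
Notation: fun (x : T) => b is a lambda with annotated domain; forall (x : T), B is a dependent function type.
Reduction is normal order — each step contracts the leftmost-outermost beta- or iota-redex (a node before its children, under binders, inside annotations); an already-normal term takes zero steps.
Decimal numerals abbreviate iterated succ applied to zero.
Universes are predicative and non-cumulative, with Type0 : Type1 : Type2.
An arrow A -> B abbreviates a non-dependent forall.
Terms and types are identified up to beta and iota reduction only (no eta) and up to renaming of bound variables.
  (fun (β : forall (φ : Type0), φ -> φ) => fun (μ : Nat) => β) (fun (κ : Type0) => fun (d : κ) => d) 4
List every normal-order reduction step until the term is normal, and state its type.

reduction (normal order):
  (fun (β : forall (φ : Type0), φ -> φ) => fun (μ : Nat) => β) (fun (κ : Type0) => fun (d : κ) => d) 4
  ~> (fun (β : Nat) => fun (φ : Type0) => fun (μ : φ) => μ) 4
  ~> fun (β : Type0) => fun (φ : β) => φ
the term's type:
  forall (β : Type0), β -> β


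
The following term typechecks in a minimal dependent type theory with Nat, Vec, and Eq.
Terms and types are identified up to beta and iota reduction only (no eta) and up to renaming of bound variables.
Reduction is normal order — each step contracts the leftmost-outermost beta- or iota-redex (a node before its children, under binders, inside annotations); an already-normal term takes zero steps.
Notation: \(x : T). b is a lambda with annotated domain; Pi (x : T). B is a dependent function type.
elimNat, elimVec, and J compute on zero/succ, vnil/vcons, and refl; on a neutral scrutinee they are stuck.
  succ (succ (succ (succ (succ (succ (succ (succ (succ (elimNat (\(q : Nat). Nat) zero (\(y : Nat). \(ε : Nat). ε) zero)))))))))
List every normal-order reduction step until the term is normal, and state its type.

normal-order reduction sequence:
  succ (succ (succ (succ (succ (succ (succ (succ (succ (elimNat (\(q : Nat). Nat) zero (\(y : Nat). \(ε : Nat). ε) zero)))))))))
  ~> succ (succ (succ (succ (succ (succ (succ (succ (succ zero))))))))
inferred type:
  Nat


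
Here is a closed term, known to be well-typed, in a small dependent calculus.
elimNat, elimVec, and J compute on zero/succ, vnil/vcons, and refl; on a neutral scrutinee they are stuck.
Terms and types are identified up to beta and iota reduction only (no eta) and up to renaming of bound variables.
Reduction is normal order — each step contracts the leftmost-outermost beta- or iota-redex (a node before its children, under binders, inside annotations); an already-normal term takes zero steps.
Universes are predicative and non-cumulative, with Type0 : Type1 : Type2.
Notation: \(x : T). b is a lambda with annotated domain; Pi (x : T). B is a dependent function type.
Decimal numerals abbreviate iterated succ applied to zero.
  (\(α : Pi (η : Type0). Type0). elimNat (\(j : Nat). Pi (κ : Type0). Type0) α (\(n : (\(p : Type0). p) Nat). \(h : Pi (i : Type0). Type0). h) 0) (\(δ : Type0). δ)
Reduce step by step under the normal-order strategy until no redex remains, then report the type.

reduction (normal order):
  (\(α : Pi (η : Type0). Type0). elimNat (\(j : Nat). Pi (κ : Type0). Type0) α (\(n : (\(p : Type0). p) Nat). \(h : Pi (i : Type0). Type0). h) 0) (\(δ : Type0). δ)
  ~> elimNat (\(α : Nat). Pi (η : Type0). Type0) (\(j : Type0). j) (\(κ : (\(n : Type0). n) Nat). \(p : Pi (h : Type0). Type0). p) 0
  ~> \(α : Type0). α
the term's type:
  Pi (α : Type0). Type0


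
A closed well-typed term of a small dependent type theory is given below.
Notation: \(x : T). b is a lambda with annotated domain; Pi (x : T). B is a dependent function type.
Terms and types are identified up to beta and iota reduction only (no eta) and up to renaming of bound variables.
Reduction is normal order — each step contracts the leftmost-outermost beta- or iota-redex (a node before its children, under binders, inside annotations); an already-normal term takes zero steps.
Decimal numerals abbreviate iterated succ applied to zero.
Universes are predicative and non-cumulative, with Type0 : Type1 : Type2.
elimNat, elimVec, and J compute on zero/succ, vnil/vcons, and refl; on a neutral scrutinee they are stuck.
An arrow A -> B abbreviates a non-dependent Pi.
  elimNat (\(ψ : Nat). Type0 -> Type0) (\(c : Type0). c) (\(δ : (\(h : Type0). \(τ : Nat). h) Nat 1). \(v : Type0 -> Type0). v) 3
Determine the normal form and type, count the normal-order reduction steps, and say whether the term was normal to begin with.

normal form:
  \(ψ : Type0). ψ
type:
  Type0 -> Type0
normal-order step count: 10
started in normal form: no
first contracted redex: an elimNat iota-redex


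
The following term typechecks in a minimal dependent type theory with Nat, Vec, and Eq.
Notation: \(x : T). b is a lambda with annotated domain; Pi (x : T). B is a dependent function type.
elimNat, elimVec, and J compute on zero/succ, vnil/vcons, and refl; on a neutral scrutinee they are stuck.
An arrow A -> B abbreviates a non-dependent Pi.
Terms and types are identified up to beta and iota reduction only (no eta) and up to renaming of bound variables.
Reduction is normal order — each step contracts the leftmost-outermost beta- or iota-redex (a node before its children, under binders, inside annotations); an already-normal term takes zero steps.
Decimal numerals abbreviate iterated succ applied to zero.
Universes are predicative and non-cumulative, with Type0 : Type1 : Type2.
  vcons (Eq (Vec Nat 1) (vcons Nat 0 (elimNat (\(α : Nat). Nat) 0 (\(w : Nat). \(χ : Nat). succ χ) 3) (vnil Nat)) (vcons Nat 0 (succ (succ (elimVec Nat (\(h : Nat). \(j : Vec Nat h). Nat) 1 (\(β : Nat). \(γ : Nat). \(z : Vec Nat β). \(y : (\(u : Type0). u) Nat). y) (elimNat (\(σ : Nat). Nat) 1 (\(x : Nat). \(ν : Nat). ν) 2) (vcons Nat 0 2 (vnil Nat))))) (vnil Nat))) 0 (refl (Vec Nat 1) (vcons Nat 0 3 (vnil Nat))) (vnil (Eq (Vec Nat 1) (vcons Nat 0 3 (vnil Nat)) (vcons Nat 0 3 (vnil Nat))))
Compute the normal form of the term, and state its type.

reduced normal form:
  vcons (Eq (Vec Nat 1) (vcons Nat 0 3 (vnil Nat)) (vcons Nat 0 3 (vnil Nat))) 0 (refl (Vec Nat 1) (vcons Nat 0 3 (vnil Nat))) (vnil (Eq (Vec Nat 1) (vcons Nat 0 3 (vnil Nat)) (vcons Nat 0 3 (vnil Nat))))
type:
  Vec (Eq (Vec Nat 1) (vcons Nat 0 3 (vnil Nat)) (vcons Nat 0 3 (vnil Nat))) 1
observation: 16 normal-order steps separate the term from its normal form.


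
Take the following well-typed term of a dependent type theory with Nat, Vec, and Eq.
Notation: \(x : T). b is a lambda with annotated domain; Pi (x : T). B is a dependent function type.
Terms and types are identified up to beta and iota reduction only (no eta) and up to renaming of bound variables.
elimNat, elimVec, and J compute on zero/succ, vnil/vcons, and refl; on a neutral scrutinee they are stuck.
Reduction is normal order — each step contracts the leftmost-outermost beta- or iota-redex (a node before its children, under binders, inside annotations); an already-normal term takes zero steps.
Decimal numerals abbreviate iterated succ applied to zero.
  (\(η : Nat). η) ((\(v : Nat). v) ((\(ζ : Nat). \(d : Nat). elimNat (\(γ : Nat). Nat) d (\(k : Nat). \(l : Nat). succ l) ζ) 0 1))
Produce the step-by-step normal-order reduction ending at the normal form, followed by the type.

normal-order reduction sequence:
  (\(η : Nat). η) ((\(v : Nat). v) ((\(ζ : Nat). \(d : Nat). elimNat (\(γ : Nat). Nat) d (\(k : Nat). \(l : Nat). succ l) ζ) 0 1))
  ~> (\(η : Nat). η) ((\(v : Nat). \(ζ : Nat). elimNat (\(d : Nat). Nat) ζ (\(γ : Nat). \(k : Nat). succ k) v) 0 1)
  ~> (\(η : Nat). \(v : Nat). elimNat (\(ζ : Nat). Nat) v (\(d : Nat). \(γ : Nat). succ γ) η) 0 1
  ~> (\(η : Nat). elimNat (\(v : Nat). Nat) η (\(ζ : Nat). \(d : Nat). succ d) 0) 1
  ~> elimNat (\(η : Nat). Nat) 1 (\(v : Nat). \(ζ : Nat). succ ζ) 0
  ~> 1
inferred type:
  Nat


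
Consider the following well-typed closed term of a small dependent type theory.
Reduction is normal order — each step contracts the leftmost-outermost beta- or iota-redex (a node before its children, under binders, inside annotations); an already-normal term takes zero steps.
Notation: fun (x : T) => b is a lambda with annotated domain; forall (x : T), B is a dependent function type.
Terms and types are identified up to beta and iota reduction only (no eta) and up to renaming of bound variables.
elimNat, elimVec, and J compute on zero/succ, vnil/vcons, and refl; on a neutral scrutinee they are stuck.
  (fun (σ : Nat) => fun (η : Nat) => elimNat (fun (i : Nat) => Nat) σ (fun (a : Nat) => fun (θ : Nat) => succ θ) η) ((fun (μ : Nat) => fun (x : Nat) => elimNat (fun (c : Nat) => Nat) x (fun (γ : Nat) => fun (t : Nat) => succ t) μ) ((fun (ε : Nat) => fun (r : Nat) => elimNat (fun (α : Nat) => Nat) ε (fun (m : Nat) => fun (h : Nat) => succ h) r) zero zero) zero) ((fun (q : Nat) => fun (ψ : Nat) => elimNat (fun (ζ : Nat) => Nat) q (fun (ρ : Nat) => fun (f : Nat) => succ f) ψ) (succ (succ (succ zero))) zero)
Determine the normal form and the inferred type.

normal form:
  succ (succ (succ zero))
type:
  Nat


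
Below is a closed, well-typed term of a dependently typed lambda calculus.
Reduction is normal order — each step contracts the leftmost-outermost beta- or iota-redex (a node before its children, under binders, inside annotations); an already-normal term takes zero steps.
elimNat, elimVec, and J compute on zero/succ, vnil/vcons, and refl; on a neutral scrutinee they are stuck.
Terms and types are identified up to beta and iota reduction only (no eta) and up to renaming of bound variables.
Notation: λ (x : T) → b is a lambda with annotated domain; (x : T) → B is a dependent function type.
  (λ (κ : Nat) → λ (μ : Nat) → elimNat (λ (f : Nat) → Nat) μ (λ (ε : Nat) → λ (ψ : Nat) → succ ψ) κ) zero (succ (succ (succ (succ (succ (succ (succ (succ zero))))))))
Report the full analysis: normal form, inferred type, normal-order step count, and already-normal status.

normal form:
  succ (succ (succ (succ (succ (succ (succ (succ zero)))))))
inferred type:
  Nat
normal-order step count: 3
already normal: no
first redex: a beta-redex


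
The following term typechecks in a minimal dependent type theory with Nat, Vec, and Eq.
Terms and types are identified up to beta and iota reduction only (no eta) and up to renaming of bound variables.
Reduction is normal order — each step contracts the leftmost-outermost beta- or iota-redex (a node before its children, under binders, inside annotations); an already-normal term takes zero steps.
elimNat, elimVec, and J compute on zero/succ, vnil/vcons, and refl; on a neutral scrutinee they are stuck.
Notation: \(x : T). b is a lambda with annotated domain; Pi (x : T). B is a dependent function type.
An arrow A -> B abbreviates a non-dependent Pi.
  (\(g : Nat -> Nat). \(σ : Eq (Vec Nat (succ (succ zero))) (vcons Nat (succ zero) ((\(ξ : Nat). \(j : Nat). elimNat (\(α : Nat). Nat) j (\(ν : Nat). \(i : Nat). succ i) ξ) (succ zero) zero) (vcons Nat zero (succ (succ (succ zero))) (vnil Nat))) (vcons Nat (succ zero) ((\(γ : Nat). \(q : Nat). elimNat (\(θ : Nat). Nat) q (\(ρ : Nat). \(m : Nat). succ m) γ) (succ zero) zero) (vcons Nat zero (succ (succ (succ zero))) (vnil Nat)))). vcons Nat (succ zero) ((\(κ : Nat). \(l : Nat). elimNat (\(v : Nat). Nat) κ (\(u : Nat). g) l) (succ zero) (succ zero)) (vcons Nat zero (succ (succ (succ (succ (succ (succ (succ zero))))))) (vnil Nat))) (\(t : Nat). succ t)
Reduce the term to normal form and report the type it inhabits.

normal form:
  \(g : Eq (Vec Nat (succ (succ zero))) (vcons Nat (succ zero) (succ zero) (vcons Nat zero (succ (succ (succ zero))) (vnil Nat))) (vcons Nat (succ zero) (succ zero) (vcons Nat zero (succ (succ (succ zero))) (vnil Nat)))). vcons Nat (succ zero) (succ (succ zero)) (vcons Nat zero (succ (succ (succ (succ (succ (succ (succ zero))))))) (vnil Nat))
the term's type:
  Eq (Vec Nat (succ (succ zero))) (vcons Nat (succ zero) (succ zero) (vcons Nat zero (succ (succ (succ zero))) (vnil Nat))) (vcons Nat (succ zero) (succ zero) (vcons Nat zero (succ (succ (succ zero))) (vnil Nat))) -> Vec Nat (succ (succ zero))


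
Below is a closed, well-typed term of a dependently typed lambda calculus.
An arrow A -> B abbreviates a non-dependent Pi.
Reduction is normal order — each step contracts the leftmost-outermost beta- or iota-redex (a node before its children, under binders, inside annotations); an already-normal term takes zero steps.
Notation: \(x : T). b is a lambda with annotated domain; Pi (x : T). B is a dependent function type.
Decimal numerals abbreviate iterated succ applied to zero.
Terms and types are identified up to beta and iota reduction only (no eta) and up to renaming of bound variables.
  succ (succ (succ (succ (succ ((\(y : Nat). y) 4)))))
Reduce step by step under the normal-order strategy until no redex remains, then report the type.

reduction (normal order):
  succ (succ (succ (succ (succ ((\(y : Nat). y) 4)))))
  ~> 9
type:
  Nat


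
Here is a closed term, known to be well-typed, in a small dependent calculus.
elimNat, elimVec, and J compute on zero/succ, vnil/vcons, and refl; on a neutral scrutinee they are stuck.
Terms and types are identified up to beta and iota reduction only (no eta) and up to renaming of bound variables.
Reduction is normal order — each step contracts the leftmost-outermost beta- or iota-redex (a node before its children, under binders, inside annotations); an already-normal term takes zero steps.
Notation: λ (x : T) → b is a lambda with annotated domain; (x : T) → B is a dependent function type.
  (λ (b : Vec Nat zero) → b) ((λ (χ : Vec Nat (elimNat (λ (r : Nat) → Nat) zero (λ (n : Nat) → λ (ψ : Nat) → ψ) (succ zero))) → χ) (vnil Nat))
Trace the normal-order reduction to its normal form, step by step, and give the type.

normal-order reduction sequence:
  (λ (b : Vec Nat zero) → b) ((λ (χ : Vec Nat (elimNat (λ (r : Nat) → Nat) zero (λ (n : Nat) → λ (ψ : Nat) → ψ) (succ zero))) → χ) (vnil Nat))
  ~> (λ (b : Vec Nat (elimNat (λ (χ : Nat) → Nat) zero (λ (r : Nat) → λ (n : Nat) → n) (succ zero))) → b) (vnil Nat)
  ~> vnil Nat
the term's type:
  Vec Nat zero


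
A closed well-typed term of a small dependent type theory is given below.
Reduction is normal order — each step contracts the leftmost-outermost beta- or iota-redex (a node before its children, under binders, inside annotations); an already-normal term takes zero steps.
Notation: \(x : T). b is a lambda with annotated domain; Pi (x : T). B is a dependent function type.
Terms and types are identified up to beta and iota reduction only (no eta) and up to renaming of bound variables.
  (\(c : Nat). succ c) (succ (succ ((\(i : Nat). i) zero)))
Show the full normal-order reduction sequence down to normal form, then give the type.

normal-order reduction sequence:
  (\(c : Nat). succ c) (succ (succ ((\(i : Nat). i) zero)))
  ~> succ (succ (succ ((\(c : Nat). c) zero)))
  ~> succ (succ (succ zero))
inferred type:
  Nat


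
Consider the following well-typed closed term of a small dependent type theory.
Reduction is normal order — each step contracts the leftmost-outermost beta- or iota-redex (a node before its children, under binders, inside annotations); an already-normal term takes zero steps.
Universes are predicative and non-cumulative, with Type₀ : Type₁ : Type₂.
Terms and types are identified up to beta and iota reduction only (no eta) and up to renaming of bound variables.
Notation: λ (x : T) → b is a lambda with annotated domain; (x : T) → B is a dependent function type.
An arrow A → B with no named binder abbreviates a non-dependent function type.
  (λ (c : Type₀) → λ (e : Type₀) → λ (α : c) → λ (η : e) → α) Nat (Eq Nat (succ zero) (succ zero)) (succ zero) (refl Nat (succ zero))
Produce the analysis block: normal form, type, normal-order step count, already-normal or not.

reduced normal form:
  succ zero
the term's type:
  Nat
reduction steps (normal order): 4
already normal: no
first redex: a beta-redex


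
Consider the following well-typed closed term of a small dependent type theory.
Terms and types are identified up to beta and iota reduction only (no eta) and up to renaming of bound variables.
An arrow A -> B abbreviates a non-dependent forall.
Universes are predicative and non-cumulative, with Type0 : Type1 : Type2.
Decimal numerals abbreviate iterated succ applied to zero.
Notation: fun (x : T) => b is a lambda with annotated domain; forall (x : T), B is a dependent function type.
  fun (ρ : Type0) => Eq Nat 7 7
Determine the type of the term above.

type:
  Type0 -> Type0


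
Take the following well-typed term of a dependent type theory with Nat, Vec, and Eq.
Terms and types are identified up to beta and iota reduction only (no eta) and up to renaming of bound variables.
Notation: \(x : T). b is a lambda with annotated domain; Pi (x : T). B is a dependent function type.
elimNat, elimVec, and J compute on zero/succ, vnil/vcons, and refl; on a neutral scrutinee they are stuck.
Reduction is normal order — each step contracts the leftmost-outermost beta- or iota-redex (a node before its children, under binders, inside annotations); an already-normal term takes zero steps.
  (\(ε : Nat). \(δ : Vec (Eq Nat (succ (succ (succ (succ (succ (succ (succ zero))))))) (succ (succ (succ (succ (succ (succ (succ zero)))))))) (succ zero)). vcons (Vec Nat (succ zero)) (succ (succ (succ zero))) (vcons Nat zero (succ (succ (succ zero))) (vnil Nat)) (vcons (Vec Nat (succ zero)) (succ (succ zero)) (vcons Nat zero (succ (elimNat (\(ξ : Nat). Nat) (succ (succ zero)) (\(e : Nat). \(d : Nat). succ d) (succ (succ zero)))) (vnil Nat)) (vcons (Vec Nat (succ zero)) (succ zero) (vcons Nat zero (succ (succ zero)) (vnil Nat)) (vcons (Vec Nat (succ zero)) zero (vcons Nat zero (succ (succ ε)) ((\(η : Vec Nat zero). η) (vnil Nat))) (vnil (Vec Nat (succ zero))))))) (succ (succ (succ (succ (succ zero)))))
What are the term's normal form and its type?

normal form:
  \(ε : Vec (Eq Nat (succ (succ (succ (succ (succ (succ (succ zero))))))) (succ (succ (succ (succ (succ (succ (succ zero)))))))) (succ zero)). vcons (Vec Nat (succ zero)) (succ (succ (succ zero))) (vcons Nat zero (succ (succ (succ zero))) (vnil Nat)) (vcons (Vec Nat (succ zero)) (succ (succ zero)) (vcons Nat zero (succ (succ (succ (succ (succ zero))))) (vnil Nat)) (vcons (Vec Nat (succ zero)) (succ zero) (vcons Nat zero (succ (succ zero)) (vnil Nat)) (vcons (Vec Nat (succ zero)) zero (vcons Nat zero (succ (succ (succ (succ (succ (succ (succ zero))))))) (vnil Nat)) (vnil (Vec Nat (succ zero))))))
inferred type:
  Pi (ε : Vec (Eq Nat (succ (succ (succ (succ (succ (succ (succ zero))))))) (succ (succ (succ (succ (succ (succ (succ zero)))))))) (succ zero)). Vec (Vec Nat (succ zero)) (succ (succ (succ (succ zero))))


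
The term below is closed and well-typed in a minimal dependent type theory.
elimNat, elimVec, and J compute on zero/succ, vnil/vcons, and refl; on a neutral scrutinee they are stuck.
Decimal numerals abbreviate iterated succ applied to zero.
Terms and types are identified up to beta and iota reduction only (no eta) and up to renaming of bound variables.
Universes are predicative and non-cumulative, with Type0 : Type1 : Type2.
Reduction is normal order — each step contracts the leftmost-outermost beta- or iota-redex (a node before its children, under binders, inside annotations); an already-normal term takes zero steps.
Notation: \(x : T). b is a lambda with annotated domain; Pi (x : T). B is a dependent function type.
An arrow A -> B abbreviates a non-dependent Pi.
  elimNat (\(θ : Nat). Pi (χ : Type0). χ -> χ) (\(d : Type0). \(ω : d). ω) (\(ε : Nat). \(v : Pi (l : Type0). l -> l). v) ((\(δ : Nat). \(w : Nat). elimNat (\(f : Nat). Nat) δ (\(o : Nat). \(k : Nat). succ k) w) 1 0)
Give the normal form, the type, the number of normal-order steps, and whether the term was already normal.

resulting normal form:
  \(θ : Type0). \(χ : θ). χ
inferred type:
  Pi (θ : Type0). θ -> θ
reduction steps (normal order): 7
already normal: no
first contracted redex: a beta-redex


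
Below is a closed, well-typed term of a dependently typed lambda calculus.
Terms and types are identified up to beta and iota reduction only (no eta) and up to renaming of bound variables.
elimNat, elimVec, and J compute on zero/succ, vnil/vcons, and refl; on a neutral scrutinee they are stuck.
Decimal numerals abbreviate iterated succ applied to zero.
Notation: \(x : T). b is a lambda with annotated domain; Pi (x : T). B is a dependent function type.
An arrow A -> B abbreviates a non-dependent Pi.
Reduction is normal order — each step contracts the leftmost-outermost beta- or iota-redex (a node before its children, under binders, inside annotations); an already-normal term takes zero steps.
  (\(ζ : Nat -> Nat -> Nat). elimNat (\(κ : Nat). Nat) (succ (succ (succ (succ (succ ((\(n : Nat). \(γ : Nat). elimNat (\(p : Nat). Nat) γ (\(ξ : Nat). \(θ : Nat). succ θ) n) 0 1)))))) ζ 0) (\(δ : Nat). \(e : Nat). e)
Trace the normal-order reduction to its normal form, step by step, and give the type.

normal-order reduction sequence:
  (\(ζ : Nat -> Nat -> Nat). elimNat (\(κ : Nat). Nat) (succ (succ (succ (succ (succ ((\(n : Nat). \(γ : Nat). elimNat (\(p : Nat). Nat) γ (\(ξ : Nat). \(θ : Nat). succ θ) n) 0 1)))))) ζ 0) (\(δ : Nat). \(e : Nat). e)
  ~> elimNat (\(ζ : Nat). Nat) (succ (succ (succ (succ (succ ((\(κ : Nat). \(n : Nat). elimNat (\(γ : Nat). Nat) n (\(p : Nat). \(ξ : Nat). succ ξ) κ) 0 1)))))) (\(θ : Nat). \(δ : Nat). δ) 0
  ~> succ (succ (succ (succ (succ ((\(ζ : Nat). \(κ : Nat). elimNat (\(n : Nat). Nat) κ (\(γ : Nat). \(p : Nat). succ p) ζ) 0 1)))))
  ~> succ (succ (succ (succ (succ ((\(ζ : Nat). elimNat (\(κ : Nat). Nat) ζ (\(n : Nat). \(γ : Nat). succ γ) 0) 1)))))
  ~> succ (succ (succ (succ (succ (elimNat (\(ζ : Nat). Nat) 1 (\(κ : Nat). \(n : Nat). succ n) 0)))))
  ~> 6
type:
  Nat


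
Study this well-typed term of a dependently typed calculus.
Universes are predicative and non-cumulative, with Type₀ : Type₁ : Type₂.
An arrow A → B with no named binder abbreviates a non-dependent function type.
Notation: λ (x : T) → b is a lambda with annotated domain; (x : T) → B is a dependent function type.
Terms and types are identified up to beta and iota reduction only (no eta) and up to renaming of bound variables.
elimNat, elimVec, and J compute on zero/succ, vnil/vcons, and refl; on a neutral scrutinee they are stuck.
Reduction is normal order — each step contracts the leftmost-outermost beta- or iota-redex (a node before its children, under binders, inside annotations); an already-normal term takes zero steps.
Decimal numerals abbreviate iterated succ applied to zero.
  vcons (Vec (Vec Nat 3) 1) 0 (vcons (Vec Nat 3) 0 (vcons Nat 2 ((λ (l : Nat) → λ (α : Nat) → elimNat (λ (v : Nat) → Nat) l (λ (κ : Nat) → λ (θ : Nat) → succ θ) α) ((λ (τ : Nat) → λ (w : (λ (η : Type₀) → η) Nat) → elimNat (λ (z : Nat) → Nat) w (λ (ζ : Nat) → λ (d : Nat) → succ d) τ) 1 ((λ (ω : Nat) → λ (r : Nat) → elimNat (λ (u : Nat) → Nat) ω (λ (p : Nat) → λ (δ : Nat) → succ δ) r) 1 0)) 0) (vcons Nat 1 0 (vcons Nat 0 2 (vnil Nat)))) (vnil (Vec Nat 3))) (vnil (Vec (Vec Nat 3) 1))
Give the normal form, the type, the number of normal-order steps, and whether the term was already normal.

reduced normal form:
  vcons (Vec (Vec Nat 3) 1) 0 (vcons (Vec Nat 3) 0 (vcons Nat 2 2 (vcons Nat 1 0 (vcons Nat 0 2 (vnil Nat)))) (vnil (Vec Nat 3))) (vnil (Vec (Vec Nat 3) 1))
the term's type:
  Vec (Vec (Vec Nat 3) 1) 1
steps to reach normal form (normal order): 12
already normal: no
first contracted redex: a beta-redex
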